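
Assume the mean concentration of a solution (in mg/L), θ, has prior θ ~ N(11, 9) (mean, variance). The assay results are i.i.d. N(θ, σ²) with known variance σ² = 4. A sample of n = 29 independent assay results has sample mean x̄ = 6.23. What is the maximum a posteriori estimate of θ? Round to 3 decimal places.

n = 29, x̄ = 6.23.
For a Normal prior and Normal likelihood with known variance, the posterior is Normal; its mode equals its mean, the precision-weighted average.
Prior precision 1/σ₀² = 1/9; data precision n/σ² = 29/4 = 7.25.
θ̂ = ((1/9)·11 + 7.25·6.23) / (1/9 + 7.25) = (167003/3600)/(265/36) = 6.302.

θ̂_MAP = 6.302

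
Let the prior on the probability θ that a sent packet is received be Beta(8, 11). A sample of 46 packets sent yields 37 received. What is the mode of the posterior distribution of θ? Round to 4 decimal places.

Prior: Beta(8, 11).
Data: 37 successes in 46 trials. The binomial likelihood contributes θ^37(1−θ)^9, so the posterior is Beta(8+37, 11+9) = Beta(45, 20).
For Beta(a, b) with a, b > 1 the mode is (a−1)/(a+b−2) = 44/63 ≈ 0.6984.

θ̂_MAP = 0.6984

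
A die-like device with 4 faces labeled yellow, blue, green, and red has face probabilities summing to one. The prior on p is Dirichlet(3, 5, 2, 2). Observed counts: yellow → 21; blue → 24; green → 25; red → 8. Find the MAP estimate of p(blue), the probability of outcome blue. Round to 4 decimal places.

The posterior is Dirichlet(αᵢ + nᵢ) = Dirichlet(24, 29, 27, 10).
For a Dirichlet(a₁,…,a_K) with all aᵢ > 1, the mode has j-th component (aⱼ − 1)/(Σaᵢ − K).
Here Σaᵢ = 90 and K = 4, so p(blue) = (29 − 1)/(90 − 4) = 28/86 ≈ 0.3256.

MAP estimate of p(blue) = 0.3256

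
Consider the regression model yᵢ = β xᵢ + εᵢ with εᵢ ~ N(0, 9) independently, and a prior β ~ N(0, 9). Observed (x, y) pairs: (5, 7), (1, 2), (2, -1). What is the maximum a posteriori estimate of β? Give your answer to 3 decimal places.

β̂_MAP = 1.129

log p(β | y) = −Σ(yᵢ − βxᵢ)²/(2·9) − β²/(2·9) + const.
Setting the derivative to zero: Σxᵢ(yᵢ − βxᵢ)/9 − β/9 = 0, so β = Σxᵢyᵢ / (Σxᵢ² + σ²/τ²).
Σxᵢyᵢ = 5·7 + 1·2 + 2·(-1) = 35; Σxᵢ² = 30; σ²/τ² = 1.
β̂_MAP = 35 / (30 + 1) = 35/31 ≈ 1.129.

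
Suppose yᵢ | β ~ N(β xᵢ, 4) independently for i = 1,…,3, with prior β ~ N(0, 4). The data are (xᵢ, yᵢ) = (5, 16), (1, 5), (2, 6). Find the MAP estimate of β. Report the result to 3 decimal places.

log p(β | y) = −Σ(yᵢ − βxᵢ)²/(2·4) − β²/(2·4) + const.
Setting the derivative to zero: Σxᵢ(yᵢ − βxᵢ)/4 − β/4 = 0, so β = Σxᵢyᵢ / (Σxᵢ² + σ²/τ²).
Σxᵢyᵢ = 5·16 + 1·5 + 2·6 = 97; Σxᵢ² = 30; σ²/τ² = 1.
β̂_MAP = 97 / (30 + 1) = 97/31 ≈ 3.129.

β̂_MAP = 3.129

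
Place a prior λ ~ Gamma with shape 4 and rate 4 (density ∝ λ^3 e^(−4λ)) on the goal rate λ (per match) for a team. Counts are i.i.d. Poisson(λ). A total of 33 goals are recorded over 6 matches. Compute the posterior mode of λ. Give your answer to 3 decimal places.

Σxᵢ = 33, n = 6.
Posterior ∝ λ^3e^(−4λ) · λ^33e^(−6λ) = λ^36e^(−10λ), i.e. Gamma(shape=37, rate=10).
The mode of a Gamma(a, b) with a ≥ 1 (shape–rate) is (a−1)/b = 36/10 ≈ 3.600.

λ̂_MAP = 3.600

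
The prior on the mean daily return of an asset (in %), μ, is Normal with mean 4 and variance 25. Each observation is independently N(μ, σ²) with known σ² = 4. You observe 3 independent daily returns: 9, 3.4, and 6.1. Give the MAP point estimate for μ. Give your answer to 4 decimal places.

n = 3; x̄ = (9 + 3.4 + 6.1)/3 = 18.5/3 = 37/6 ≈ 6.1667.
For a Normal prior and Normal likelihood with known variance, the posterior is Normal; its mode equals its mean, the precision-weighted average.
Prior precision 1/σ₀² = 1/25 = 0.04; data precision n/σ² = 3/4 = 0.75.
μ̂ = (0.04·4 + 0.75·(37/6)) / (0.04 + 0.75) = 4.785/0.79 = 957/158 ≈ 6.0570.

μ̂_MAP = 6.0570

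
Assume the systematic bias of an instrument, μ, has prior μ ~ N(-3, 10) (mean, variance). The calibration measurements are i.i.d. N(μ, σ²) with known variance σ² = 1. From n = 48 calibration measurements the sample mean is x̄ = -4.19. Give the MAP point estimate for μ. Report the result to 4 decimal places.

μ̂_MAP = -4.1875

n = 48, x̄ = -4.19.
For a Normal prior and Normal likelihood with known variance, the posterior is Normal; its mode equals its mean, the precision-weighted average.
Prior precision 1/σ₀² = 1/10 = 0.1; data precision n/σ² = 48/1 = 48.
μ̂ = (0.1·(-3) + 48·(-4.19)) / (0.1 + 48) = (-201.42)/48.1 = -10071/2405 ≈ -4.1875.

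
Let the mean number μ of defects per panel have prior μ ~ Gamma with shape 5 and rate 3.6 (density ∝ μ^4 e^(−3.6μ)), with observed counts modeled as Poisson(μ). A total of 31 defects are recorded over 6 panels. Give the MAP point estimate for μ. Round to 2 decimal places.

Σxᵢ = 31, n = 6.
Posterior ∝ μ^4e^(−3.6μ) · μ^31e^(−6μ) = μ^35e^(−9.6μ), i.e. Gamma(shape=36, rate=9.6).
The mode of a Gamma(a, b) with a ≥ 1 (shape–rate) is (a−1)/b = 35/9.6 ≈ 3.65.

μ̂_MAP = 3.65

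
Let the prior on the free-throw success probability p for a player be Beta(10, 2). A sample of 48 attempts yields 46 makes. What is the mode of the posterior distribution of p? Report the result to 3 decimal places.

Prior: Beta(10, 2).
Data: 46 successes in 48 trials. The binomial likelihood contributes p^46(1−p)^2, so the posterior is Beta(10+46, 2+2) = Beta(56, 4).
For Beta(a, b) with a, b > 1 the mode is (a−1)/(a+b−2) = 55/58 ≈ 0.948.

p̂_MAP = 0.948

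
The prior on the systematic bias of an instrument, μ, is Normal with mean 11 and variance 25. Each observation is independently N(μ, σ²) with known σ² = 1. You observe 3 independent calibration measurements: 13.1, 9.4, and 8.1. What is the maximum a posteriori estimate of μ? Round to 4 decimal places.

n = 3; x̄ = (13.1 + 9.4 + 8.1)/3 = 30.6/3 = 10.2.
For a Normal prior and Normal likelihood with known variance, the posterior is Normal; its mode equals its mean, the precision-weighted average.
Prior precision 1/σ₀² = 1/25 = 0.04; data precision n/σ² = 3/1 = 3.
μ̂ = (0.04·11 + 3·10.2) / (0.04 + 3) = 31.04/3.04 = 194/19 ≈ 10.2105.

μ̂_MAP = 10.2105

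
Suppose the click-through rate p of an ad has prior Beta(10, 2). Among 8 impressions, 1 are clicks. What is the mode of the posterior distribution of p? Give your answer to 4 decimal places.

p̂_MAP = 0.5556

Prior: Beta(10, 2).
Data: 1 success in 8 trials. The binomial likelihood contributes p(1−p)^7, so the posterior is Beta(10+1, 2+7) = Beta(11, 9).
For Beta(a, b) with a, b > 1 the mode is (a−1)/(a+b−2) = 10/18 ≈ 0.5556.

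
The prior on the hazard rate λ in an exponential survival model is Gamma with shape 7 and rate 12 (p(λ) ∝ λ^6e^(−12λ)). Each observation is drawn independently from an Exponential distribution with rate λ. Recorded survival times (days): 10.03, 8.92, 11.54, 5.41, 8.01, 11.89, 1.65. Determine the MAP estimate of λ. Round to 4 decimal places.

The Exponential(rate=λ) likelihood is ∝ λ^n e^(−λΣtᵢ). Here n = 7 and Σtᵢ = 10.03 + 8.92 + 11.54 + 5.41 + 8.01 + 11.89 + 1.65 = 57.45.
Posterior ∝ λ^6e^(−12λ) · λ^7e^(−57.45λ) = λ^13e^(−69.45λ), i.e. Gamma(14, 69.45).
Mode = (a−1)/b = 13/69.45 ≈ 0.1872.

λ̂_MAP = 0.1872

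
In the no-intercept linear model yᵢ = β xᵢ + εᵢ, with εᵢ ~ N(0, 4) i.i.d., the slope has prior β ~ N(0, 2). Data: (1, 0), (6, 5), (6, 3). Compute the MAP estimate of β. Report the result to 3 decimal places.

log p(β | y) = −Σ(yᵢ − βxᵢ)²/(2·4) − β²/(2·2) + const.
Setting the derivative to zero: Σxᵢ(yᵢ − βxᵢ)/4 − β/2 = 0, so β = Σxᵢyᵢ / (Σxᵢ² + σ²/τ²).
Σxᵢyᵢ = 1·0 + 6·5 + 6·3 = 48; Σxᵢ² = 73; σ²/τ² = 2.
β̂_MAP = 48 / (73 + 2) = 48/75 ≈ 0.640.

β̂_MAP = 0.640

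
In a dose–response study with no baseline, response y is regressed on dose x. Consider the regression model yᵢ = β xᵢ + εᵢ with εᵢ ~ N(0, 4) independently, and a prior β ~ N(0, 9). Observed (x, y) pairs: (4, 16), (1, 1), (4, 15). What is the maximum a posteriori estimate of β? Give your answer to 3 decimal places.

log p(β | y) = −Σ(yᵢ − βxᵢ)²/(2·4) − β²/(2·9) + const.
Setting the derivative to zero: Σxᵢ(yᵢ − βxᵢ)/4 − β/9 = 0, so β = Σxᵢyᵢ / (Σxᵢ² + σ²/τ²).
Σxᵢyᵢ = 4·16 + 1·1 + 4·15 = 125; Σxᵢ² = 33; σ²/τ² = 4/9.
β̂_MAP = 125 / (33 + 4/9) = 125/(301/9) = 1125/301 ≈ 3.738.

β̂_MAP = 3.738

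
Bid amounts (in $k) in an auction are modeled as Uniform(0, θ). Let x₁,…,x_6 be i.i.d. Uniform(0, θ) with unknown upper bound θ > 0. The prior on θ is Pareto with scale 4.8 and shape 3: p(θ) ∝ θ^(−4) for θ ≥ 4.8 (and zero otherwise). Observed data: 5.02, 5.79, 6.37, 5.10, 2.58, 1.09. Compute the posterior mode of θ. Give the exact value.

The Uniform(0, θ) likelihood is θ^(−n) for θ ≥ max(xᵢ), zero otherwise. Here max(xᵢ) = 6.37.
Posterior ∝ θ^(−4) · θ^(−6) = θ^(−10) on θ ≥ max(4.8, 6.37) = 6.37.
This density is strictly decreasing in θ, so the posterior mode lies at the lower boundary of the support.

θ̂_MAP = 6.37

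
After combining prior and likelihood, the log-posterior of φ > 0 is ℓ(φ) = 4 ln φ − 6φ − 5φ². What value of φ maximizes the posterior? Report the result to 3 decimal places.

φ̂_MAP = 0.400

ℓ'(φ) = 4/φ − 6 − 10φ. Setting this to zero and multiplying by φ: 10φ² + 6φ − 4 = 0.
φ = (−6 + √(6² + 4·10·4)) / (2·10) = (−6 + √196) / 20 = (−6 + 14)/20 = 2/5.
ℓ''(φ) = −4/φ² − 10 < 0, confirming a maximum.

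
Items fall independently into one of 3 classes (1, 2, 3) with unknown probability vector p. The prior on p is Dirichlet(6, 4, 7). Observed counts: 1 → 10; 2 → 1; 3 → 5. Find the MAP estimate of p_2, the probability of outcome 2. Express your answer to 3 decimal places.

MAP estimate: 0.133

The posterior is Dirichlet(αᵢ + nᵢ) = Dirichlet(16, 5, 12).
For a Dirichlet(a₁,…,a_K) with all aᵢ > 1, the mode has j-th component (aⱼ − 1)/(Σaᵢ − K).
Here Σaᵢ = 33 and K = 3, so p_2 = (5 − 1)/(33 − 3) = 4/30 ≈ 0.133.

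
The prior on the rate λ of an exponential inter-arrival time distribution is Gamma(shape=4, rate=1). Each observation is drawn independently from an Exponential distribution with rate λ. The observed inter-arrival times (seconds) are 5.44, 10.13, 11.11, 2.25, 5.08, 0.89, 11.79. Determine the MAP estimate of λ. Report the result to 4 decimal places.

The Exponential(rate=λ) likelihood is ∝ λ^n e^(−λΣtᵢ). Here n = 7 and Σtᵢ = 5.44 + 10.13 + 11.11 + 2.25 + 5.08 + 0.89 + 11.79 = 46.69.
Posterior ∝ λ^3e^(−1λ) · λ^7e^(−46.69λ) = λ^10e^(−47.69λ), i.e. Gamma(11, 47.69).
Mode = (a−1)/b = 10/47.69 ≈ 0.2097.

λ̂_MAP = 0.2097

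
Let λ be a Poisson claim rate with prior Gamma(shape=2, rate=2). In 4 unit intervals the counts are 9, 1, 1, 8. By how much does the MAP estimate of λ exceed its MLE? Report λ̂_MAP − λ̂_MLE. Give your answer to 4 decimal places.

MAP − MLE = -1.4167

Σxᵢ = 19. Posterior is Gamma(21, 6); MAP = (21−1)/6 = 20/6 ≈ 3.33333.
MLE = x̄ = 19/4 ≈ 4.75000.
Difference = 20/6 − 19/4 = -17/12 ≈ -1.4167.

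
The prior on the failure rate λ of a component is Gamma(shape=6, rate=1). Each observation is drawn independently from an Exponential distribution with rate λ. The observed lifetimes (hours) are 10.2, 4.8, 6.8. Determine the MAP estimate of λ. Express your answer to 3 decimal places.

λ̂_MAP = 0.351

The Exponential(rate=λ) likelihood is ∝ λ^n e^(−λΣtᵢ). Here n = 3 and Σtᵢ = 10.2 + 4.8 + 6.8 = 21.8.
Posterior ∝ λ^5e^(−1λ) · λ^3e^(−21.8λ) = λ^8e^(−22.8λ), i.e. Gamma(9, 22.8).
Mode = (a−1)/b = 8/22.8 ≈ 0.351.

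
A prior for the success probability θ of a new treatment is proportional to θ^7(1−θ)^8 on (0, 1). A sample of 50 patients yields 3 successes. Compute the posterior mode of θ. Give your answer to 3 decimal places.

The prior density ∝ θ^7(1−θ)^8 is the kernel of Beta(8, 9).
Data: 3 successes in 50 trials. The binomial likelihood contributes θ^3(1−θ)^47, so the posterior is Beta(8+3, 9+47) = Beta(11, 56).
For Beta(a, b) with a, b > 1 the mode is (a−1)/(a+b−2) = 10/65 ≈ 0.154.

θ̂_MAP = 0.154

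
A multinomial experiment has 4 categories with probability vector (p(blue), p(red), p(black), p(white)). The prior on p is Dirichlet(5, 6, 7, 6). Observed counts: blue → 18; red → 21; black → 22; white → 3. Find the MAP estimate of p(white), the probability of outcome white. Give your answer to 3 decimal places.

The posterior is Dirichlet(αᵢ + nᵢ) = Dirichlet(23, 27, 29, 9).
For a Dirichlet(a₁,…,a_K) with all aᵢ > 1, the mode has j-th component (aⱼ − 1)/(Σaᵢ − K).
Here Σaᵢ = 88 and K = 4, so p(white) = (9 − 1)/(88 − 4) = 8/84 ≈ 0.095.

MAP estimate of p(white) = 0.095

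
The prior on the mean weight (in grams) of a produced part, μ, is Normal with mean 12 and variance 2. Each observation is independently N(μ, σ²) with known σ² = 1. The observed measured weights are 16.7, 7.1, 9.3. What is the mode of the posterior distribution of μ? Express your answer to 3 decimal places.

μ̂_MAP = 11.171

n = 3; x̄ = (16.7 + 7.1 + 9.3)/3 = 33.1/3 = 331/30 ≈ 11.0333.
For a Normal prior and Normal likelihood with known variance, the posterior is Normal; its mode equals its mean, the precision-weighted average.
Prior precision 1/σ₀² = 1/2 = 0.5; data precision n/σ² = 3/1 = 3.
μ̂ = (0.5·12 + 3·(331/30)) / (0.5 + 3) = 39.1/3.5 = 391/35 ≈ 11.171.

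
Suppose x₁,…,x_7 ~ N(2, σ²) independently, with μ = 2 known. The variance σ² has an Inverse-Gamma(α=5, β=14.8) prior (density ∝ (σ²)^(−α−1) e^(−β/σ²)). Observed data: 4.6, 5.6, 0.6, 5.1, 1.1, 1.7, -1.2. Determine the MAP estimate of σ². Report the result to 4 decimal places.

σ̂²_MAP = 3.7911

Sum of squared deviations about the known mean: SS = (4.6−2)² + (5.6−2)² + (0.6−2)² + (5.1−2)² + (1.1−2)² + (1.7−2)² + (-1.2−2)² = 42.43.
The Normal likelihood contributes (σ²)^(−n/2) exp(−SS/(2σ²)), so the posterior is Inverse-Gamma(α + n/2, β + SS/2) = Inverse-Gamma(8.5, 36.015).
The mode of Inverse-Gamma(a, b) is b/(a+1) = 36.015/9.5 ≈ 3.7911.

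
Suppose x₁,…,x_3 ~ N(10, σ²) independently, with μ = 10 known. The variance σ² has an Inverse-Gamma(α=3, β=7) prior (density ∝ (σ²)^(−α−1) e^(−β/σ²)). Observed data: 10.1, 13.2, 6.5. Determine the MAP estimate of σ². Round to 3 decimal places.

σ̂²_MAP = 3.318

Sum of squared deviations about the known mean: SS = (10.1−10)² + (13.2−10)² + (6.5−10)² = 22.5.
The Normal likelihood contributes (σ²)^(−n/2) exp(−SS/(2σ²)), so the posterior is Inverse-Gamma(α + n/2, β + SS/2) = Inverse-Gamma(4.5, 18.25).
The mode of Inverse-Gamma(a, b) is b/(a+1) = 18.25/5.5 ≈ 3.318.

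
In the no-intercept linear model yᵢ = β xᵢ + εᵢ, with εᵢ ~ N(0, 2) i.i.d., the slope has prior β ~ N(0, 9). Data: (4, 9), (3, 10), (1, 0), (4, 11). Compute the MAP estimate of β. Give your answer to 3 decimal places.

log p(β | y) = −Σ(yᵢ − βxᵢ)²/(2·2) − β²/(2·9) + const.
Setting the derivative to zero: Σxᵢ(yᵢ − βxᵢ)/2 − β/9 = 0, so β = Σxᵢyᵢ / (Σxᵢ² + σ²/τ²).
Σxᵢyᵢ = 4·9 + 3·10 + 1·0 + 4·11 = 110; Σxᵢ² = 42; σ²/τ² = 2/9.
β̂_MAP = 110 / (42 + 2/9) = 110/(380/9) = 99/38 ≈ 2.605.

β̂_MAP = 2.605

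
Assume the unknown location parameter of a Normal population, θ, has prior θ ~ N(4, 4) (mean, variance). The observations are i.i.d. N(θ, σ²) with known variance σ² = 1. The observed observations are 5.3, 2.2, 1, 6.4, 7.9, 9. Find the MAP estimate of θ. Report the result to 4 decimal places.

n = 6; x̄ = (5.3 + 2.2 + 1 + 6.4 + 7.9 + 9)/6 = 31.8/6 = 5.3.
For a Normal prior and Normal likelihood with known variance, the posterior is Normal; its mode equals its mean, the precision-weighted average.
Prior precision 1/σ₀² = 1/4 = 0.25; data precision n/σ² = 6/1 = 6.
θ̂ = (0.25·4 + 6·5.3) / (0.25 + 6) = 32.8/6.25 = 5.2480.

θ̂_MAP = 5.2480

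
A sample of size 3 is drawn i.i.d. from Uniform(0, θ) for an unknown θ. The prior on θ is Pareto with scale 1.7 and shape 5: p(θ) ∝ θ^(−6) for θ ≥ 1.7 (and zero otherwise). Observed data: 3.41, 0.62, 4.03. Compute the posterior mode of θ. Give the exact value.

The Uniform(0, θ) likelihood is θ^(−n) for θ ≥ max(xᵢ), zero otherwise. Here max(xᵢ) = 4.03.
Posterior ∝ θ^(−6) · θ^(−3) = θ^(−9) on θ ≥ max(1.7, 4.03) = 4.03.
This density is strictly decreasing in θ, so the posterior mode lies at the lower boundary of the support.

θ̂_MAP = 4.03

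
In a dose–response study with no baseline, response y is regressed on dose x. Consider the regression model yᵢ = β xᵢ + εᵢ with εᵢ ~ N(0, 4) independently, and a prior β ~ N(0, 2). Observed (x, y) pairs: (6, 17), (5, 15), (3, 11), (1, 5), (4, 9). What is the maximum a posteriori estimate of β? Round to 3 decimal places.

β̂_MAP = 2.820

log p(β | y) = −Σ(yᵢ − βxᵢ)²/(2·4) − β²/(2·2) + const.
Setting the derivative to zero: Σxᵢ(yᵢ − βxᵢ)/4 − β/2 = 0, so β = Σxᵢyᵢ / (Σxᵢ² + σ²/τ²).
Σxᵢyᵢ = 6·17 + 5·15 + 3·11 + 1·5 + 4·9 = 251; Σxᵢ² = 87; σ²/τ² = 2.
β̂_MAP = 251 / (87 + 2) = 251/89 ≈ 2.820.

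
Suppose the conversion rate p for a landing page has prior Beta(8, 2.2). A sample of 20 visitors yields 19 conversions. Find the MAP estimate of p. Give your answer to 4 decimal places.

Prior: Beta(8, 2.2).
Data: 19 successes in 20 trials. The binomial likelihood contributes p^19(1−p)^1, so the posterior is Beta(8+19, 2.2+1) = Beta(27, 3.2).
For Beta(a, b) with a, b > 1 the mode is (a−1)/(a+b−2) = 26/28.2 ≈ 0.9220.

p̂_MAP = 0.9220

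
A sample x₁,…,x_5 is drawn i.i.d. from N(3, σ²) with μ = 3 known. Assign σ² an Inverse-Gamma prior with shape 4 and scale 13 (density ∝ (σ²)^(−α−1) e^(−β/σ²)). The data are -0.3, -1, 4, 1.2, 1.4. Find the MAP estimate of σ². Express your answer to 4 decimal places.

σ̂²_MAP = 3.9793

Sum of squared deviations about the known mean: SS = (-0.3−3)² + (-1−3)² + (4−3)² + (1.2−3)² + (1.4−3)² = 33.69.
The Normal likelihood contributes (σ²)^(−n/2) exp(−SS/(2σ²)), so the posterior is Inverse-Gamma(α + n/2, β + SS/2) = Inverse-Gamma(6.5, 29.845).
The mode of Inverse-Gamma(a, b) is b/(a+1) = 29.845/7.5 ≈ 3.9793.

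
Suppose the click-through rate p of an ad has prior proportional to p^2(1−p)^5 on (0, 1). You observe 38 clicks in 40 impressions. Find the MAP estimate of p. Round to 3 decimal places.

The prior density ∝ p^2(1−p)^5 is the kernel of Beta(3, 6).
Data: 38 successes in 40 trials. The binomial likelihood contributes p^38(1−p)^2, so the posterior is Beta(3+38, 6+2) = Beta(41, 8).
For Beta(a, b) with a, b > 1 the mode is (a−1)/(a+b−2) = 40/47 ≈ 0.851.

p̂_MAP = 0.851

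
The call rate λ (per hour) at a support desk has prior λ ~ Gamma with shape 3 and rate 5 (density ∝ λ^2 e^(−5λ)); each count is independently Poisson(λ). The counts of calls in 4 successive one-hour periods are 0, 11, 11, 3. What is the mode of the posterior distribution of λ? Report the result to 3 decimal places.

λ̂_MAP = 3.000

Σxᵢ = 0+11+11+3 = 25, with n = 4.
Posterior ∝ λ^2e^(−5λ) · λ^25e^(−4λ) = λ^27e^(−9λ), i.e. Gamma(shape=28, rate=9).
The mode of a Gamma(a, b) with a ≥ 1 (shape–rate) is (a−1)/b = 27/9 ≈ 3.000.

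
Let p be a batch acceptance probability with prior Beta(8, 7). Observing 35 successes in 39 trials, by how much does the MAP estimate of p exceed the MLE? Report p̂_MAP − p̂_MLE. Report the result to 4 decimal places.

MAP − MLE = -0.0897

Posterior is Beta(43, 11); MAP = (43−1)/(54−2) = 42/52 ≈ 0.80769.
MLE ignores the prior: p̂_MLE = k/n = 35/39 ≈ 0.89744.
Difference = 42/52 − 35/39 = -7/78 ≈ -0.0897.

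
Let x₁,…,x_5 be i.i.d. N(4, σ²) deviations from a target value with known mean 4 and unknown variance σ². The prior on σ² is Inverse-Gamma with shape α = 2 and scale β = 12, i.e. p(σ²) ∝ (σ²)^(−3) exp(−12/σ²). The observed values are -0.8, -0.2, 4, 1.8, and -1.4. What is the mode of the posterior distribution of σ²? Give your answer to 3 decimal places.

σ̂²_MAP = 8.971

Sum of squared deviations about the known mean: SS = (-0.8−4)² + (-0.2−4)² + (4−4)² + (1.8−4)² + (-1.4−4)² = 74.68.
The Normal likelihood contributes (σ²)^(−n/2) exp(−SS/(2σ²)), so the posterior is Inverse-Gamma(α + n/2, β + SS/2) = Inverse-Gamma(4.5, 49.34).
The mode of Inverse-Gamma(a, b) is b/(a+1) = 49.34/5.5 ≈ 8.971.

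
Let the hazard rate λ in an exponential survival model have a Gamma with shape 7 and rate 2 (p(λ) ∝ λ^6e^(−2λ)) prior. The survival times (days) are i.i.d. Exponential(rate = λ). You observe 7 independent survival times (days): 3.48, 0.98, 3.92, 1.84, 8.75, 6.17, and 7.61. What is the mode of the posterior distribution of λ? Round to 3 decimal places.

The Exponential(rate=λ) likelihood is ∝ λ^n e^(−λΣtᵢ). Here n = 7 and Σtᵢ = 3.48 + 0.98 + 3.92 + 1.84 + 8.75 + 6.17 + 7.61 = 32.75.
Posterior ∝ λ^6e^(−2λ) · λ^7e^(−32.75λ) = λ^13e^(−34.75λ), i.e. Gamma(14, 34.75).
Mode = (a−1)/b = 13/34.75 ≈ 0.374.

λ̂_MAP = 0.374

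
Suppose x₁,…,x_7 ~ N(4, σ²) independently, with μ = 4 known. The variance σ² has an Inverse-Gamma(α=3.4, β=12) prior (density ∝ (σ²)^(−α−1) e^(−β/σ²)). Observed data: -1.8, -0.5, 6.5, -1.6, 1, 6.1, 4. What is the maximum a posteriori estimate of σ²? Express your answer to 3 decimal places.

Sum of squared deviations about the known mean: SS = (-1.8−4)² + (-0.5−4)² + (6.5−4)² + (-1.6−4)² + (1−4)² + (6.1−4)² + (4−4)² = 104.91.
The Normal likelihood contributes (σ²)^(−n/2) exp(−SS/(2σ²)), so the posterior is Inverse-Gamma(α + n/2, β + SS/2) = Inverse-Gamma(6.9, 64.455).
The mode of Inverse-Gamma(a, b) is b/(a+1) = 64.455/7.9 ≈ 8.159.

σ̂²_MAP = 8.159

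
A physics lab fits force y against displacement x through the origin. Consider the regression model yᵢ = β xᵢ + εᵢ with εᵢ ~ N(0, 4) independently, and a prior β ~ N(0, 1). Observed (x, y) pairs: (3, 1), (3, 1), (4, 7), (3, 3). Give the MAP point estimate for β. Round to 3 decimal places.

log p(β | y) = −Σ(yᵢ − βxᵢ)²/(2·4) − β²/(2·1) + const.
Setting the derivative to zero: Σxᵢ(yᵢ − βxᵢ)/4 − β/1 = 0, so β = Σxᵢyᵢ / (Σxᵢ² + σ²/τ²).
Σxᵢyᵢ = 3·1 + 3·1 + 4·7 + 3·3 = 43; Σxᵢ² = 43; σ²/τ² = 4.
β̂_MAP = 43 / (43 + 4) = 43/47 ≈ 0.915.

β̂_MAP = 0.915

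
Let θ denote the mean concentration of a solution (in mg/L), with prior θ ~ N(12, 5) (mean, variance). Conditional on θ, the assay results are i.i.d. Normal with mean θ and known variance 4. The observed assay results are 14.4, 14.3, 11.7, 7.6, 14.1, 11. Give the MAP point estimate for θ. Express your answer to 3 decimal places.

n = 6; x̄ = (14.4 + 14.3 + 11.7 + 7.6 + 14.1 + 11)/6 = 73.1/6 = 731/60 ≈ 12.1833.
For a Normal prior and Normal likelihood with known variance, the posterior is Normal; its mode equals its mean, the precision-weighted average.
Prior precision 1/σ₀² = 1/5 = 0.2; data precision n/σ² = 6/4 = 1.5.
θ̂ = (0.2·12 + 1.5·(731/60)) / (0.2 + 1.5) = 20.675/1.7 = 827/68 ≈ 12.162.

θ̂_MAP = 12.162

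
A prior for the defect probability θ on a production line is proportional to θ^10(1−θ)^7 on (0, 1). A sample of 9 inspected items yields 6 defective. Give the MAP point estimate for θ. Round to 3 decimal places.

The prior density ∝ θ^10(1−θ)^7 is the kernel of Beta(11, 8).
Data: 6 successes in 9 trials. The binomial likelihood contributes θ^6(1−θ)^3, so the posterior is Beta(11+6, 8+3) = Beta(17, 11).
For Beta(a, b) with a, b > 1 the mode is (a−1)/(a+b−2) = 16/26 ≈ 0.615.

θ̂_MAP = 0.615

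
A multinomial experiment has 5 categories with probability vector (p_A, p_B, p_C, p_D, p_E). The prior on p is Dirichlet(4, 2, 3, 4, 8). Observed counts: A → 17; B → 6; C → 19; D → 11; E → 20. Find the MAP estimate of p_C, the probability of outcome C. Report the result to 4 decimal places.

The posterior is Dirichlet(αᵢ + nᵢ) = Dirichlet(21, 8, 22, 15, 28).
For a Dirichlet(a₁,…,a_K) with all aᵢ > 1, the mode has j-th component (aⱼ − 1)/(Σaᵢ − K).
Here Σaᵢ = 94 and K = 5, so p_C = (22 − 1)/(94 − 5) = 21/89 ≈ 0.2360.

MAP estimate of p_C = 0.2360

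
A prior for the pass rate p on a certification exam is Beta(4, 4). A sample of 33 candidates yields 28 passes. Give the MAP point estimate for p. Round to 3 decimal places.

Prior: Beta(4, 4).
Data: 28 successes in 33 trials. The binomial likelihood contributes p^28(1−p)^5, so the posterior is Beta(4+28, 4+5) = Beta(32, 9).
For Beta(a, b) with a, b > 1 the mode is (a−1)/(a+b−2) = 31/39 ≈ 0.795.

p̂_MAP = 0.795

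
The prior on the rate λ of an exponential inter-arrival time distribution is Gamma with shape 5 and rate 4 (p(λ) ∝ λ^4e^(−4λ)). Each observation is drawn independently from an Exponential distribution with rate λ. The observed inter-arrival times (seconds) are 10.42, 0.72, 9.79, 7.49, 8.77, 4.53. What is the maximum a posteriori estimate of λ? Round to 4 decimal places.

The Exponential(rate=λ) likelihood is ∝ λ^n e^(−λΣtᵢ). Here n = 6 and Σtᵢ = 10.42 + 0.72 + 9.79 + 7.49 + 8.77 + 4.53 = 41.72.
Posterior ∝ λ^4e^(−4λ) · λ^6e^(−41.72λ) = λ^10e^(−45.72λ), i.e. Gamma(11, 45.72).
Mode = (a−1)/b = 10/45.72 ≈ 0.2187.

λ̂_MAP = 0.2187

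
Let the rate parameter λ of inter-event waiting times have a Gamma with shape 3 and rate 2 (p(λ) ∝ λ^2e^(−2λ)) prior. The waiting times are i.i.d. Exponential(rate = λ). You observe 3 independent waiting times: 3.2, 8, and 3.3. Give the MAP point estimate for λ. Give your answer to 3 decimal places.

λ̂_MAP = 0.303

The Exponential(rate=λ) likelihood is ∝ λ^n e^(−λΣtᵢ). Here n = 3 and Σtᵢ = 3.2 + 8 + 3.3 = 14.5.
Posterior ∝ λ^2e^(−2λ) · λ^3e^(−14.5λ) = λ^5e^(−16.5λ), i.e. Gamma(6, 16.5).
Mode = (a−1)/b = 5/16.5 ≈ 0.303.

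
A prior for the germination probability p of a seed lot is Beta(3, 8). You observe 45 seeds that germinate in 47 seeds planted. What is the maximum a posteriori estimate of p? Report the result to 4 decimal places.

p̂_MAP = 0.8393

Prior: Beta(3, 8).
Data: 45 successes in 47 trials. The binomial likelihood contributes p^45(1−p)^2, so the posterior is Beta(3+45, 8+2) = Beta(48, 10).
For Beta(a, b) with a, b > 1 the mode is (a−1)/(a+b−2) = 47/56 ≈ 0.8393.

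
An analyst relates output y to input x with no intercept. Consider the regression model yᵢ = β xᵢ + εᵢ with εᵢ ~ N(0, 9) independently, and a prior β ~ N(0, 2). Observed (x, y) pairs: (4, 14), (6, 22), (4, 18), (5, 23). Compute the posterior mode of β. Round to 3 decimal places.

log p(β | y) = −Σ(yᵢ − βxᵢ)²/(2·9) − β²/(2·2) + const.
Setting the derivative to zero: Σxᵢ(yᵢ − βxᵢ)/9 − β/2 = 0, so β = Σxᵢyᵢ / (Σxᵢ² + σ²/τ²).
Σxᵢyᵢ = 4·14 + 6·22 + 4·18 + 5·23 = 375; Σxᵢ² = 93; σ²/τ² = 4.5.
β̂_MAP = 375 / (93 + 4.5) = 375/97.5 ≈ 3.846.

β̂_MAP = 3.846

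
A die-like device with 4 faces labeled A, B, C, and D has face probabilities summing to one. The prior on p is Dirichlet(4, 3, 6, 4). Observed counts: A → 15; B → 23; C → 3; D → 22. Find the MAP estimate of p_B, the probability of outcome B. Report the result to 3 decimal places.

MAP estimate of p_B = 0.329

The posterior is Dirichlet(αᵢ + nᵢ) = Dirichlet(19, 26, 9, 26).
For a Dirichlet(a₁,…,a_K) with all aᵢ > 1, the mode has j-th component (aⱼ − 1)/(Σaᵢ − K).
Here Σaᵢ = 80 and K = 4, so p_B = (26 − 1)/(80 − 4) = 25/76 ≈ 0.329.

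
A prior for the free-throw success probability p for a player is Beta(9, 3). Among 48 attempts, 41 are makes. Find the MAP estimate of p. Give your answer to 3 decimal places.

Prior: Beta(9, 3).
Data: 41 successes in 48 trials. The binomial likelihood contributes p^41(1−p)^7, so the posterior is Beta(9+41, 3+7) = Beta(50, 10).
For Beta(a, b) with a, b > 1 the mode is (a−1)/(a+b−2) = 49/58 ≈ 0.845.

p̂_MAP = 0.845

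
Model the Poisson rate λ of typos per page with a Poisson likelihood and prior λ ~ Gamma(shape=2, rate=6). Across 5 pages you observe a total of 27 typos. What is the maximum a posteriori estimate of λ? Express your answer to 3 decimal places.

Σxᵢ = 27, n = 5.
Posterior ∝ λe^(−6λ) · λ^27e^(−5λ) = λ^28e^(−11λ), i.e. Gamma(shape=29, rate=11).
The mode of a Gamma(a, b) with a ≥ 1 (shape–rate) is (a−1)/b = 28/11 ≈ 2.545.

λ̂_MAP = 2.545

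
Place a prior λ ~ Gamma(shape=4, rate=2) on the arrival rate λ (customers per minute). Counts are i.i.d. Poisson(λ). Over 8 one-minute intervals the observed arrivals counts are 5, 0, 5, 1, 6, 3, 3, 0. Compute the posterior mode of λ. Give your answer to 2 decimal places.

λ̂_MAP = 2.60

Σxᵢ = 5+0+5+1+6+3+3+0 = 23, with n = 8.
Posterior ∝ λ^3e^(−2λ) · λ^23e^(−8λ) = λ^26e^(−10λ), i.e. Gamma(shape=27, rate=10).
The mode of a Gamma(a, b) with a ≥ 1 (shape–rate) is (a−1)/b = 26/10 ≈ 2.60.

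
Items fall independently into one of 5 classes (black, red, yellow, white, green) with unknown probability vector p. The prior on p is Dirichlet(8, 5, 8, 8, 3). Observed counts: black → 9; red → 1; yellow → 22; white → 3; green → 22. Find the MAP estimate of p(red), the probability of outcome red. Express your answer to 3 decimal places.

MAP estimate of p(red) = 0.060

The posterior is Dirichlet(αᵢ + nᵢ) = Dirichlet(17, 6, 30, 11, 25).
For a Dirichlet(a₁,…,a_K) with all aᵢ > 1, the mode has j-th component (aⱼ − 1)/(Σaᵢ − K).
Here Σaᵢ = 89 and K = 5, so p(red) = (6 − 1)/(89 − 5) = 5/84 ≈ 0.060.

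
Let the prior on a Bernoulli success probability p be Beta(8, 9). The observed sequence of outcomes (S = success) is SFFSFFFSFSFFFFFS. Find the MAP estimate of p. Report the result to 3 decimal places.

p̂_MAP = 0.387

Prior: Beta(8, 9).
Data: 5 successes in 16 trials (from the sequence). The binomial likelihood contributes p^5(1−p)^11, so the posterior is Beta(8+5, 9+11) = Beta(13, 20).
For Beta(a, b) with a, b > 1 the mode is (a−1)/(a+b−2) = 12/31 ≈ 0.387.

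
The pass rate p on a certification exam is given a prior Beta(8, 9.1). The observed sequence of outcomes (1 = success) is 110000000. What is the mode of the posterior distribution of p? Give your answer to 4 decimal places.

p̂_MAP = 0.3734

Prior: Beta(8, 9.1).
Data: 2 successes in 9 trials (from the sequence). The binomial likelihood contributes p^2(1−p)^7, so the posterior is Beta(8+2, 9.1+7) = Beta(10, 16.1).
For Beta(a, b) with a, b > 1 the mode is (a−1)/(a+b−2) = 9/24.1 ≈ 0.3734.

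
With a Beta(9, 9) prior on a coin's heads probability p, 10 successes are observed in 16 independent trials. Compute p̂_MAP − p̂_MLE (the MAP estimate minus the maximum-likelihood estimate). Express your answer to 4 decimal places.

MAP − MLE = -0.0625

Posterior is Beta(19, 15); MAP = (19−1)/(34−2) = 18/32 ≈ 0.56250.
MLE ignores the prior: p̂_MLE = k/n = 10/16 ≈ 0.62500.
Difference = 18/32 − 10/16 = -1/16 ≈ -0.0625.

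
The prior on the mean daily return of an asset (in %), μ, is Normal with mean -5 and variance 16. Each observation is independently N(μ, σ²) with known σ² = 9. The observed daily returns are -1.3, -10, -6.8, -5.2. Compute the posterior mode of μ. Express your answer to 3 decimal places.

n = 4; x̄ = ((-1.3) + (-10) + (-6.8) + (-5.2))/4 = -23.3/4 = -5.825.
For a Normal prior and Normal likelihood with known variance, the posterior is Normal; its mode equals its mean, the precision-weighted average.
Prior precision 1/σ₀² = 1/16 = 0.0625; data precision n/σ² = 4/9.
μ̂ = (0.0625·(-5) + (4/9)·(-5.825)) / (0.0625 + 4/9) = (-2089/720)/(73/144) = -2089/365 ≈ -5.723.

μ̂_MAP = -5.723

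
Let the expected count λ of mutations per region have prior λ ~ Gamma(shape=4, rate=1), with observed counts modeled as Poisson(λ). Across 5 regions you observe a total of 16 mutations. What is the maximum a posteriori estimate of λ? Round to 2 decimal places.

λ̂_MAP = 3.17

Σxᵢ = 16, n = 5.
Posterior ∝ λ^3e^(−1λ) · λ^16e^(−5λ) = λ^19e^(−6λ), i.e. Gamma(shape=20, rate=6).
The mode of a Gamma(a, b) with a ≥ 1 (shape–rate) is (a−1)/b = 19/6 ≈ 3.17.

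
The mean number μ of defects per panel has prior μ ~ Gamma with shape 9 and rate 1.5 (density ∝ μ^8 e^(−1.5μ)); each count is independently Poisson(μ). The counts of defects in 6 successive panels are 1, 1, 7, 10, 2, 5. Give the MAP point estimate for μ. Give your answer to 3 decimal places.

Σxᵢ = 1+1+7+10+2+5 = 26, with n = 6.
Posterior ∝ μ^8e^(−1.5μ) · μ^26e^(−6μ) = μ^34e^(−7.5μ), i.e. Gamma(shape=35, rate=7.5).
The mode of a Gamma(a, b) with a ≥ 1 (shape–rate) is (a−1)/b = 34/7.5 ≈ 4.533.

μ̂_MAP = 4.533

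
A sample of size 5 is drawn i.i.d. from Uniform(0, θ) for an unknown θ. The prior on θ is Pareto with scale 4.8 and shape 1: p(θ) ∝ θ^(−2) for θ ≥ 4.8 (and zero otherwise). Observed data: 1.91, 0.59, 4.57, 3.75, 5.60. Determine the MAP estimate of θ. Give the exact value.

The Uniform(0, θ) likelihood is θ^(−n) for θ ≥ max(xᵢ), zero otherwise. Here max(xᵢ) = 5.60.
Posterior ∝ θ^(−2) · θ^(−5) = θ^(−7) on θ ≥ max(4.8, 5.60) = 5.60.
This density is strictly decreasing in θ, so the posterior mode lies at the lower boundary of the support.

θ̂_MAP = 5.60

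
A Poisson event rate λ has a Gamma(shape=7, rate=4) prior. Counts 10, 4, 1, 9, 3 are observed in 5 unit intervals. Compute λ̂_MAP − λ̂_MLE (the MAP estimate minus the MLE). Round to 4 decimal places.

Σxᵢ = 27. Posterior is Gamma(34, 9); MAP = (34−1)/9 = 33/9 ≈ 3.66667.
MLE = x̄ = 27/5 ≈ 5.40000.
Difference = 33/9 − 27/5 = -26/15 ≈ -1.7333.

MAP − MLE = -1.7333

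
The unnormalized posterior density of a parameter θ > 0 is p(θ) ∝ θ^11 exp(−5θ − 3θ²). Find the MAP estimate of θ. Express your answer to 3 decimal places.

ℓ'(θ) = 11/θ − 5 − 6θ. Setting this to zero and multiplying by θ: 6θ² + 5θ − 11 = 0.
θ = (−5 + √(5² + 4·6·11)) / (2·6) = (−5 + √289) / 12 = (−5 + 17)/12 = 1.
ℓ''(θ) = −11/θ² − 6 < 0, confirming a maximum.

θ̂_MAP = 1.000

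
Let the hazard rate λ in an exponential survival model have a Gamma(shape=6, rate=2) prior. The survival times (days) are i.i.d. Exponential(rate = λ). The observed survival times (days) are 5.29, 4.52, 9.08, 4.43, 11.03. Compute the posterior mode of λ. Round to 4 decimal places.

The Exponential(rate=λ) likelihood is ∝ λ^n e^(−λΣtᵢ). Here n = 5 and Σtᵢ = 5.29 + 4.52 + 9.08 + 4.43 + 11.03 = 34.35.
Posterior ∝ λ^5e^(−2λ) · λ^5e^(−34.35λ) = λ^10e^(−36.35λ), i.e. Gamma(11, 36.35).
Mode = (a−1)/b = 10/36.35 ≈ 0.2751.

λ̂_MAP = 0.2751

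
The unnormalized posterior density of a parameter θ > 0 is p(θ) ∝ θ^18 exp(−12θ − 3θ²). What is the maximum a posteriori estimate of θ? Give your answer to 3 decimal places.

ℓ'(θ) = 18/θ − 12 − 6θ. Setting this to zero and multiplying by θ: 6θ² + 12θ − 18 = 0.
θ = (−12 + √(12² + 4·6·18)) / (2·6) = (−12 + √576) / 12 = (−12 + 24)/12 = 1.
ℓ''(θ) = −18/θ² − 6 < 0, confirming a maximum.

θ̂_MAP = 1.000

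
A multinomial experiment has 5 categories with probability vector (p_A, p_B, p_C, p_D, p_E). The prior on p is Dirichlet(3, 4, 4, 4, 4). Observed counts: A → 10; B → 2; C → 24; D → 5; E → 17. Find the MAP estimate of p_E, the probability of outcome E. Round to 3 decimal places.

The posterior is Dirichlet(αᵢ + nᵢ) = Dirichlet(13, 6, 28, 9, 21).
For a Dirichlet(a₁,…,a_K) with all aᵢ > 1, the mode has j-th component (aⱼ − 1)/(Σaᵢ − K).
Here Σaᵢ = 77 and K = 5, so p_E = (21 − 1)/(77 − 5) = 20/72 ≈ 0.278.

MAP estimate of p_E = 0.278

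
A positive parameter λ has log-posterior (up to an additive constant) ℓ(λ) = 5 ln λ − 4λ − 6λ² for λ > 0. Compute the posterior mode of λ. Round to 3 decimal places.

λ̂_MAP = 0.500

ℓ'(λ) = 5/λ − 4 − 12λ. Setting this to zero and multiplying by λ: 12λ² + 4λ − 5 = 0.
λ = (−4 + √(4² + 4·12·5)) / (2·12) = (−4 + √256) / 24 = (−4 + 16)/24 = 1/2.
ℓ''(λ) = −5/λ² − 12 < 0, confirming a maximum.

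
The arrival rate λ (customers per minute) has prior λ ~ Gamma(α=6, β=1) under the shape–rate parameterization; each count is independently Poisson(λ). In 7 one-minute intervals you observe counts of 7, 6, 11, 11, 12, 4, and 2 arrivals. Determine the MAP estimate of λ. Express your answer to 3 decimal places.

Σxᵢ = 7+6+11+11+12+4+2 = 53, with n = 7.
Posterior ∝ λ^5e^(−1λ) · λ^53e^(−7λ) = λ^58e^(−8λ), i.e. Gamma(shape=59, rate=8).
The mode of a Gamma(a, b) with a ≥ 1 (shape–rate) is (a−1)/b = 58/8 ≈ 7.250.

λ̂_MAP = 7.250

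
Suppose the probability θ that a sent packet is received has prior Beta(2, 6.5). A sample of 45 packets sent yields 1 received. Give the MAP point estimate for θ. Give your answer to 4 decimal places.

Prior: Beta(2, 6.5).
Data: 1 success in 45 trials. The binomial likelihood contributes θ(1−θ)^44, so the posterior is Beta(2+1, 6.5+44) = Beta(3, 50.5).
For Beta(a, b) with a, b > 1 the mode is (a−1)/(a+b−2) = 2/51.5 ≈ 0.0388.

θ̂_MAP = 0.0388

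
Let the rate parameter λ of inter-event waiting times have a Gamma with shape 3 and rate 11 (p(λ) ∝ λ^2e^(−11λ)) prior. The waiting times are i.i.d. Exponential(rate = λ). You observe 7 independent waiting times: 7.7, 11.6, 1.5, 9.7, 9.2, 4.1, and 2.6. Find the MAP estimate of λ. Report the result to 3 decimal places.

λ̂_MAP = 0.157

The Exponential(rate=λ) likelihood is ∝ λ^n e^(−λΣtᵢ). Here n = 7 and Σtᵢ = 7.7 + 11.6 + 1.5 + 9.7 + 9.2 + 4.1 + 2.6 = 46.4.
Posterior ∝ λ^2e^(−11λ) · λ^7e^(−46.4λ) = λ^9e^(−57.4λ), i.e. Gamma(10, 57.4).
Mode = (a−1)/b = 9/57.4 ≈ 0.157.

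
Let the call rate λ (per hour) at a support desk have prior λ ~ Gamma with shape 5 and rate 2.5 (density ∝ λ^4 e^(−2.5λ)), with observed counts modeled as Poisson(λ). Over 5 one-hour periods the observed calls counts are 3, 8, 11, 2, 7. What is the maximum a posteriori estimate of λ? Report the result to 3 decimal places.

Σxᵢ = 3+8+11+2+7 = 31, with n = 5.
Posterior ∝ λ^4e^(−2.5λ) · λ^31e^(−5λ) = λ^35e^(−7.5λ), i.e. Gamma(shape=36, rate=7.5).
The mode of a Gamma(a, b) with a ≥ 1 (shape–rate) is (a−1)/b = 35/7.5 ≈ 4.667.

λ̂_MAP = 4.667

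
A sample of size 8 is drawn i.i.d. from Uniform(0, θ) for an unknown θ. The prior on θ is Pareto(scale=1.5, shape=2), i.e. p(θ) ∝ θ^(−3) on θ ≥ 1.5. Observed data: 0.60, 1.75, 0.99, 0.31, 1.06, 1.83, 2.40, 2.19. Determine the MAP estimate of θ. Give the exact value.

θ̂_MAP = 2.40

The Uniform(0, θ) likelihood is θ^(−n) for θ ≥ max(xᵢ), zero otherwise. Here max(xᵢ) = 2.40.
Posterior ∝ θ^(−3) · θ^(−8) = θ^(−11) on θ ≥ max(1.5, 2.40) = 2.40.
This density is strictly decreasing in θ, so the posterior mode lies at the lower boundary of the support.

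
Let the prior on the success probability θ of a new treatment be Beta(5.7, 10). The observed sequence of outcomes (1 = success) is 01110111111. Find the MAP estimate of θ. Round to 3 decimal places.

θ̂_MAP = 0.555

Prior: Beta(5.7, 10).
Data: 9 successes in 11 trials (from the sequence). The binomial likelihood contributes θ^9(1−θ)^2, so the posterior is Beta(5.7+9, 10+2) = Beta(14.7, 12).
For Beta(a, b) with a, b > 1 the mode is (a−1)/(a+b−2) = 13.7/24.7 ≈ 0.555.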